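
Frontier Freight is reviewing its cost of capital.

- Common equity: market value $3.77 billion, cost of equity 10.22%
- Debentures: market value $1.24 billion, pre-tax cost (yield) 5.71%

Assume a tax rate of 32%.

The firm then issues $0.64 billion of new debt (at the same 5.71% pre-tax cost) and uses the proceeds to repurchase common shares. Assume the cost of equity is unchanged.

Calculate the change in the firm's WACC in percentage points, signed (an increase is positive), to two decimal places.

Current WACC:
Total capital V = 3.77 + 1.24 = 5.01.
Equity: weight = 3.77/5.01 = 0.7525; cost = 10.22%.
Debentures: weight = 1.24/5.01 = 0.2475; after-tax cost = 5.71% × (1 − 32%) = 3.8828%.
WACC = 0.7525 × 10.2200% + 0.2475 × 3.8828% = 8.6515%.
After the change:
Total capital V = 3.13 + 1.88 = 5.01.
Equity: weight = 3.13/5.01 = 0.6248; cost = 10.22%.
Debentures: weight = 1.88/5.01 = 0.3752; after-tax cost = 5.71% × (1 − 32%) = 3.8828%.
WACC = 0.6248 × 10.2200% + 0.3752 × 3.8828% = 7.8420%.
Change in WACC = 7.8420% − 8.6515% = -0.8095 pp.

-0.81 pp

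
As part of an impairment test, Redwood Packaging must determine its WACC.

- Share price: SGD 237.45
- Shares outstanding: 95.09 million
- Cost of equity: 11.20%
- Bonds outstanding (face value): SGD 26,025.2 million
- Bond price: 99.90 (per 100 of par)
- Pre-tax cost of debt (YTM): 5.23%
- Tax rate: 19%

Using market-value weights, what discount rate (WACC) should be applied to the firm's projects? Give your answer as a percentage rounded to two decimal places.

Market value of equity E = 237.45 × 95.09m = 22579.1205m. Market value of debt D = 26025.2m × 99.9/100 = 25999.1748m.
Total capital V = 22579.1205 + 25999.1748 = 48578.2953.
Equity: weight = 22579.1205/48578.2953 = 0.4648; cost = 11.2%.
Bonds outstanding: weight = 25999.1748/48578.2953 = 0.5352; after-tax cost = 5.23% × (1 − 19%) = 4.2363%.
WACC = 0.4648 × 11.2000% + 0.5352 × 4.2363% = 7.4730%.

7.47%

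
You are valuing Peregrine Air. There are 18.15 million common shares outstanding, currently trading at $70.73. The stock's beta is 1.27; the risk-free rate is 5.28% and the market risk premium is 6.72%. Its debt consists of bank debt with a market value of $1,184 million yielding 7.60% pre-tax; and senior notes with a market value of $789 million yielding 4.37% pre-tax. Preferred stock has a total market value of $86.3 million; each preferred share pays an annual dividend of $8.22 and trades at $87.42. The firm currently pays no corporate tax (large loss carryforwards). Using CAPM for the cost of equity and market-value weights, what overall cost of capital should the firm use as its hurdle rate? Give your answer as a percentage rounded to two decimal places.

9.27%

Cost of equity via CAPM: Re = 5.28% + 1.27 × 6.72% = 13.8144%.
Cost of preferred: Rp = 8.22 / 87.42 = 9.4029%.
Market value of equity E = 70.73 × 18.15m = 1283.7495m.
Total capital V = 1283.7495 + 86.3 + 1184 + 789 = 3343.0495.
Equity: weight = 1283.7495/3343.0495 = 0.3840; cost = 13.8144%.
Preferred: weight = 86.3/3343.0495 = 0.0258; cost = 9.4029%.
Bank debt: weight = 1184/3343.0495 = 0.3542; after-tax cost = 7.6% × (1 − 0%) = 7.6000%.
Senior notes: weight = 789/3343.0495 = 0.2360; after-tax cost = 4.37% × (1 − 0%) = 4.3700%.
WACC = 0.3840 × 13.8144% + 0.0258 × 9.4029% + 0.3542 × 7.6000% + 0.2360 × 4.3700% = 9.2706%.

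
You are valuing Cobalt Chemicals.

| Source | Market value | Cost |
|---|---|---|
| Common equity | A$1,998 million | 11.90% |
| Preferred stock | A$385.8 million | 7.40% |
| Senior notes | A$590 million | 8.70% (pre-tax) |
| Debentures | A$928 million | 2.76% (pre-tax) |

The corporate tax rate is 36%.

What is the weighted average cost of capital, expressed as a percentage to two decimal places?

8.09%

Total capital V = 1998 + 385.8 + 590 + 928 = 3901.8.
Equity: weight = 1998/3901.8 = 0.5121; cost = 11.9%.
Preferred: weight = 385.8/3901.8 = 0.0989; cost = 7.4%.
Senior notes: weight = 590/3901.8 = 0.1512; after-tax cost = 8.7% × (1 − 36%) = 5.5680%.
Debentures: weight = 928/3901.8 = 0.2378; after-tax cost = 2.76% × (1 − 36%) = 1.7664%.
WACC = 0.5121 × 11.9000% + 0.0989 × 7.4000% + 0.1512 × 5.5680% + 0.2378 × 1.7664% = 8.0874%.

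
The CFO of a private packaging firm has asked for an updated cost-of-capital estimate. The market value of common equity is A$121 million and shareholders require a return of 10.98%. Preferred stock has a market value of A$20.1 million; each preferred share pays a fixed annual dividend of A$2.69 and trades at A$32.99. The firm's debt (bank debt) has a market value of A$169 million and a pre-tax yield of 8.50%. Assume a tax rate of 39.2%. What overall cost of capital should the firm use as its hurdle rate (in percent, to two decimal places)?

Cost of preferred: Rp = 2.69 / 32.99 = 8.1540%.
Total capital V = 121 + 20.1 + 169 = 310.1.
Equity: weight = 121/310.1 = 0.3902; cost = 10.98%.
Preferred: weight = 20.1/310.1 = 0.0648; cost = 8.154%.
Bank debt: weight = 169/310.1 = 0.5450; after-tax cost = 8.5% × (1 − 39.2%) = 5.1680%.
WACC = 0.3902 × 10.9800% + 0.0648 × 8.1540% + 0.5450 × 5.1680% = 7.6294%.

7.63%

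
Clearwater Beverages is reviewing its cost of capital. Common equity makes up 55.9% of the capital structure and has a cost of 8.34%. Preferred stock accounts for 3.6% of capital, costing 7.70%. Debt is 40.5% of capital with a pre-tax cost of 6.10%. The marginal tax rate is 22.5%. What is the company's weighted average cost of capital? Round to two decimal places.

6.85%

After-tax cost of debt = 6.1% × (1 − 22.5%) = 4.7275%.
WACC = 0.559 × 8.3400% + 0.036 × 7.7000% + 0.405 × 4.7275% = 6.8539%.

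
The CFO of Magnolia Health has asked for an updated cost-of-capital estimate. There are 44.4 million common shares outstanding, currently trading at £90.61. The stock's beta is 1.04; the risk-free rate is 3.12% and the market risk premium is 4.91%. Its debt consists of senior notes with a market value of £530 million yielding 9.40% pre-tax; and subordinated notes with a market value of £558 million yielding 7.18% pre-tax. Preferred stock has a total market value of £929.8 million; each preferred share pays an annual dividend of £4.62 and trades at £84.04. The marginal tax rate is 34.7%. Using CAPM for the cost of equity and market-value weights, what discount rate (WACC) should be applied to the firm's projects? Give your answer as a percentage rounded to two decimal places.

Cost of equity via CAPM: Re = 3.12% + 1.04 × 4.91% = 8.2264%.
Cost of preferred: Rp = 4.62 / 84.04 = 5.4974%.
Market value of equity E = 90.61 × 44.4m = 4023.084m.
Total capital V = 4023.084 + 929.8 + 530 + 558 = 6040.884.
Equity: weight = 4023.084/6040.884 = 0.6660; cost = 8.2264%.
Preferred: weight = 929.8/6040.884 = 0.1539; cost = 5.4974%.
Senior notes: weight = 530/6040.884 = 0.0877; after-tax cost = 9.4% × (1 − 34.7%) = 6.1382%.
Subordinated notes: weight = 558/6040.884 = 0.0924; after-tax cost = 7.18% × (1 − 34.7%) = 4.6885%.
WACC = 0.6660 × 8.2264% + 0.1539 × 5.4974% + 0.0877 × 6.1382% + 0.0924 × 4.6885% = 7.2964%.

7.30%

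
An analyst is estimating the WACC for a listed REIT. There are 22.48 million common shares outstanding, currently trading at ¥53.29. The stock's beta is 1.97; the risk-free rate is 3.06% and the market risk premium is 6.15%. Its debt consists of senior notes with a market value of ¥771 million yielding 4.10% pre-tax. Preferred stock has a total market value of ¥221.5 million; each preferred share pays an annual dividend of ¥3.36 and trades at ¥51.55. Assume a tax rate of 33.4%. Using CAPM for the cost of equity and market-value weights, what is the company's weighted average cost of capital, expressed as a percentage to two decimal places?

9.92%

Cost of equity via CAPM: Re = 3.06% + 1.97 × 6.15% = 15.1755%.
Cost of preferred: Rp = 3.36 / 51.55 = 6.5179%.
Market value of equity E = 53.29 × 22.48m = 1197.9592m.
Total capital V = 1197.9592 + 221.5 + 771 = 2190.4592.
Equity: weight = 1197.9592/2190.4592 = 0.5469; cost = 15.1755%.
Preferred: weight = 221.5/2190.4592 = 0.1011; cost = 6.5179%.
Senior notes: weight = 771/2190.4592 = 0.3520; after-tax cost = 4.1% × (1 − 33.4%) = 2.7306%.
WACC = 0.5469 × 15.1755% + 0.1011 × 6.5179% + 0.3520 × 2.7306% = 9.9197%.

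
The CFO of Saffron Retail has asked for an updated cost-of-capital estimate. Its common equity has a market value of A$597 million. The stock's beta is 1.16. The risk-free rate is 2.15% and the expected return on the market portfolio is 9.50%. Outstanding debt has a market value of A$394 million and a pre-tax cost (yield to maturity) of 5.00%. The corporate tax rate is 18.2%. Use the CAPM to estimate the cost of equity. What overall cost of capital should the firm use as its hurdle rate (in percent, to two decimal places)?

Market risk premium = 9.5% − 2.15% = 7.35%.
Cost of equity via CAPM: Re = 2.15% + 1.16 × 7.35% = 10.6760%.
Total capital V = 597 + 394 = 991.
Equity: weight = 597/991 = 0.6024; cost = 10.676%.
Debt: weight = 394/991 = 0.3976; after-tax cost = 5% × (1 − 18.2%) = 4.0900%.
WACC = 0.6024 × 10.6760% + 0.3976 × 4.0900% = 8.0575%.

8.06%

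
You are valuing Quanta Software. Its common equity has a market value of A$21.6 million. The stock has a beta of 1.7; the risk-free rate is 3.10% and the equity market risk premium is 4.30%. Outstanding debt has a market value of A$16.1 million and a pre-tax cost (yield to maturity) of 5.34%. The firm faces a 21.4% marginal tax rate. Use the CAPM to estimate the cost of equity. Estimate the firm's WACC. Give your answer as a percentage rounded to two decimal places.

7.76%

Cost of equity via CAPM: Re = 3.1% + 1.7 × 4.3% = 10.4100%.
Total capital V = 21.6 + 16.1 = 37.7.
Equity: weight = 21.6/37.7 = 0.5729; cost = 10.41%.
Debt: weight = 16.1/37.7 = 0.4271; after-tax cost = 5.34% × (1 − 21.4%) = 4.1972%.
WACC = 0.5729 × 10.4100% + 0.4271 × 4.1972% = 7.7568%.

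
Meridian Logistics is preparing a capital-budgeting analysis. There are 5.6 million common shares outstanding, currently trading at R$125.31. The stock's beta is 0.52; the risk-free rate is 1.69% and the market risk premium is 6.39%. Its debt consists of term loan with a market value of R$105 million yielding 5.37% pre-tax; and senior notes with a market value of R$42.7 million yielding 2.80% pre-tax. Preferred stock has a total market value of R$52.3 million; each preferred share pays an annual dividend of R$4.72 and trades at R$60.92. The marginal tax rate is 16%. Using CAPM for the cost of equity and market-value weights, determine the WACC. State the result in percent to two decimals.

Cost of equity via CAPM: Re = 1.69% + 0.52 × 6.39% = 5.0128%.
Cost of preferred: Rp = 4.72 / 60.92 = 7.7479%.
Market value of equity E = 125.31 × 5.6m = 701.736m.
Total capital V = 701.736 + 52.3 + 105 + 42.7 = 901.736.
Equity: weight = 701.736/901.736 = 0.7782; cost = 5.0128%.
Preferred: weight = 52.3/901.736 = 0.0580; cost = 7.7479%.
Term loan: weight = 105/901.736 = 0.1164; after-tax cost = 5.37% × (1 − 16%) = 4.5108%.
Senior notes: weight = 42.7/901.736 = 0.0474; after-tax cost = 2.8% × (1 − 16%) = 2.3520%.
WACC = 0.7782 × 5.0128% + 0.0580 × 7.7479% + 0.1164 × 4.5108% + 0.0474 × 2.3520% = 4.9870%.

4.99%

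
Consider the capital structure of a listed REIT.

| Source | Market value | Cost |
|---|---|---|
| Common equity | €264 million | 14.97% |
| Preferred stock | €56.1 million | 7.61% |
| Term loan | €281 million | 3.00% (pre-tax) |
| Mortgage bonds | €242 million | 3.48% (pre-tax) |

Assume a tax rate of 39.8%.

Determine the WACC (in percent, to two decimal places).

6.40%

Total capital V = 264 + 56.1 + 281 + 242 = 843.1.
Equity: weight = 264/843.1 = 0.3131; cost = 14.97%.
Preferred: weight = 56.1/843.1 = 0.0665; cost = 7.61%.
Term loan: weight = 281/843.1 = 0.3333; after-tax cost = 3% × (1 − 39.8%) = 1.8060%.
Mortgage bonds: weight = 242/843.1 = 0.2870; after-tax cost = 3.48% × (1 − 39.8%) = 2.0950%.
WACC = 0.3131 × 14.9700% + 0.0665 × 7.6100% + 0.3333 × 1.8060% + 0.2870 × 2.0950% = 6.3972%.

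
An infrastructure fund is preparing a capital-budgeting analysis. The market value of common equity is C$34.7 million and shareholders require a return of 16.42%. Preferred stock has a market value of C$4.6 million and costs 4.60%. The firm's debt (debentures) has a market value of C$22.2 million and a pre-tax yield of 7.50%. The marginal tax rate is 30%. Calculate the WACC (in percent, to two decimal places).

11.50%

Total capital V = 34.7 + 4.6 + 22.2 = 61.5.
Equity: weight = 34.7/61.5 = 0.5642; cost = 16.42%.
Preferred: weight = 4.6/61.5 = 0.0748; cost = 4.6%.
Debentures: weight = 22.2/61.5 = 0.3610; after-tax cost = 7.5% × (1 − 30%) = 5.2500%.
WACC = 0.5642 × 16.4200% + 0.0748 × 4.6000% + 0.3610 × 5.2500% = 11.5038%.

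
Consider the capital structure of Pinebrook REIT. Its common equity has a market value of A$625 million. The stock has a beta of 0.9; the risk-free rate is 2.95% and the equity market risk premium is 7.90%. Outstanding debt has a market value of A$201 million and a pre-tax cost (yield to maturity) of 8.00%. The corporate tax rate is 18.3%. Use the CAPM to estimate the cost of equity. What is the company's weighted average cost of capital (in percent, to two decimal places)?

Cost of equity via CAPM: Re = 2.95% + 0.9 × 7.9% = 10.0600%.
Total capital V = 625 + 201 = 826.
Equity: weight = 625/826 = 0.7567; cost = 10.06%.
Debt: weight = 201/826 = 0.2433; after-tax cost = 8% × (1 − 18.3%) = 6.5360%.
WACC = 0.7567 × 10.0600% + 0.2433 × 6.5360% = 9.2025%.

9.20%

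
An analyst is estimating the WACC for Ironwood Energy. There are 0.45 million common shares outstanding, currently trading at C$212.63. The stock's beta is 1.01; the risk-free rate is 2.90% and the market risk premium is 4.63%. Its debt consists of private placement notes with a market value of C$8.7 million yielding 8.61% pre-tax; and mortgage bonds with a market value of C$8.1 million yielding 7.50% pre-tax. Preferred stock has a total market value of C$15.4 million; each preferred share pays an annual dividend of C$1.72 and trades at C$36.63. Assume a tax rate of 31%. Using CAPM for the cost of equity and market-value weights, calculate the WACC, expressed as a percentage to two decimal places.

Cost of equity via CAPM: Re = 2.9% + 1.01 × 4.63% = 7.5763%.
Cost of preferred: Rp = 1.72 / 36.63 = 4.6956%.
Market value of equity E = 212.63 × 0.45m = 95.6835m.
Total capital V = 95.6835 + 15.4 + 8.7 + 8.1 = 127.8835.
Equity: weight = 95.6835/127.8835 = 0.7482; cost = 7.5763%.
Preferred: weight = 15.4/127.8835 = 0.1204; cost = 4.6956%.
Private placement notes: weight = 8.7/127.8835 = 0.0680; after-tax cost = 8.61% × (1 − 31%) = 5.9409%.
Mortgage bonds: weight = 8.1/127.8835 = 0.0633; after-tax cost = 7.5% × (1 − 31%) = 5.1750%.
WACC = 0.7482 × 7.5763% + 0.1204 × 4.6956% + 0.0680 × 5.9409% + 0.0633 × 5.1750% = 6.9660%.

6.97%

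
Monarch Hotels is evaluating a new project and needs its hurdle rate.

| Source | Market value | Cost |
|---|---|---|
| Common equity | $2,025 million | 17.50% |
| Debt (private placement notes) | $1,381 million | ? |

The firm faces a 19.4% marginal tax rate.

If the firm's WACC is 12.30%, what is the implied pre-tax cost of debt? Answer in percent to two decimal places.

5.80%

Total capital V = 2025 + 1381 = 3406.
Equity weight = 2025/3406 = 0.5945.
Private placement notes weight = 1381/3406 = 0.4055.
Equity contribution = 0.5945 × 17.5% = 10.4044%.
Remaining for debt = 12.3% − 10.4044% = 1.8956%.
Rd × (1 − 19.4%) × 0.4055 = 1.8956%  ⇒  Rd = 5.8004%.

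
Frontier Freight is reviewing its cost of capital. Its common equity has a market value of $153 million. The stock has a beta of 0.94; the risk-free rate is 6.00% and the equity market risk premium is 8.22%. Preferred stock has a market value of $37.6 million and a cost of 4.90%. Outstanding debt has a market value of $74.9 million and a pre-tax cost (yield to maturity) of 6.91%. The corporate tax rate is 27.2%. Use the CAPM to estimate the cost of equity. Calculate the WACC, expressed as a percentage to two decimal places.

Cost of equity via CAPM: Re = 6.0% + 0.94 × 8.22% = 13.7268%.
Total capital V = 153 + 37.6 + 74.9 = 265.5.
Equity: weight = 153/265.5 = 0.5763; cost = 13.7268%.
Preferred: weight = 37.6/265.5 = 0.1416; cost = 4.9%.
Debt: weight = 74.9/265.5 = 0.2821; after-tax cost = 6.91% × (1 − 27.2%) = 5.0305%.
WACC = 0.5763 × 13.7268% + 0.1416 × 4.9000% + 0.2821 × 5.0305% = 10.0234%.

10.02%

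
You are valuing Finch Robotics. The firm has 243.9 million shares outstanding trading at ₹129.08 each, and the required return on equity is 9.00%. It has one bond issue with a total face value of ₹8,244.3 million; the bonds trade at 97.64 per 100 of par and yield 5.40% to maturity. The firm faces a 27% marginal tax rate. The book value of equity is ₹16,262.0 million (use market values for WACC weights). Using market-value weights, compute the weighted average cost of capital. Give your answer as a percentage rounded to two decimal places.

7.97%

Market value of equity E = 129.08 × 243.9m = 31482.612m. Market value of debt D = 8244.3m × 97.64/100 = 8049.73452m.
Total capital V = 31482.612 + 8049.73452 = 39532.34652.
Equity: weight = 31482.612/39532.34652 = 0.7964; cost = 9%.
Bonds outstanding: weight = 8049.73452/39532.34652 = 0.2036; after-tax cost = 5.4% × (1 − 27%) = 3.9420%.
WACC = 0.7964 × 9.0000% + 0.2036 × 3.9420% = 7.9701%.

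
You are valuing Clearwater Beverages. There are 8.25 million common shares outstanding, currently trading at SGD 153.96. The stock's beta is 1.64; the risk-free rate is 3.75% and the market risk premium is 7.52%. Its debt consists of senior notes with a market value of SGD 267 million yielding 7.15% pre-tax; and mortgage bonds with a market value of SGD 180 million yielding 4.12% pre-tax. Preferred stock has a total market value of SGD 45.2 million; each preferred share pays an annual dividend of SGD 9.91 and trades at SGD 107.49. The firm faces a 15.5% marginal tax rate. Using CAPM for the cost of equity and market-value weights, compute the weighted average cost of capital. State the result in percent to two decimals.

13.10%

Cost of equity via CAPM: Re = 3.75% + 1.64 × 7.52% = 16.0828%.
Cost of preferred: Rp = 9.91 / 107.49 = 9.2195%.
Market value of equity E = 153.96 × 8.25m = 1270.17m.
Total capital V = 1270.17 + 45.2 + 267 + 180 = 1762.37.
Equity: weight = 1270.17/1762.37 = 0.7207; cost = 16.0828%.
Preferred: weight = 45.2/1762.37 = 0.0256; cost = 9.2195%.
Senior notes: weight = 267/1762.37 = 0.1515; after-tax cost = 7.15% × (1 − 15.5%) = 6.0418%.
Mortgage bonds: weight = 180/1762.37 = 0.1021; after-tax cost = 4.12% × (1 − 15.5%) = 3.4814%.
WACC = 0.7207 × 16.0828% + 0.0256 × 9.2195% + 0.1515 × 6.0418% + 0.1021 × 3.4814% = 13.0985%.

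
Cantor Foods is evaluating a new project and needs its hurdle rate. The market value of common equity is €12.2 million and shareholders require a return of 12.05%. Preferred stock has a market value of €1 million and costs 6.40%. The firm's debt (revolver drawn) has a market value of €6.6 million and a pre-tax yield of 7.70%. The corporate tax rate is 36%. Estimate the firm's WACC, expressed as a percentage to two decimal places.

Total capital V = 12.2 + 1 + 6.6 = 19.8.
Equity: weight = 12.2/19.8 = 0.6162; cost = 12.05%.
Preferred: weight = 1/19.8 = 0.0505; cost = 6.4%.
Revolver drawn: weight = 6.6/19.8 = 0.3333; after-tax cost = 7.7% × (1 − 36%) = 4.9280%.
WACC = 0.6162 × 12.0500% + 0.0505 × 6.4000% + 0.3333 × 4.9280% = 9.3906%.

9.39%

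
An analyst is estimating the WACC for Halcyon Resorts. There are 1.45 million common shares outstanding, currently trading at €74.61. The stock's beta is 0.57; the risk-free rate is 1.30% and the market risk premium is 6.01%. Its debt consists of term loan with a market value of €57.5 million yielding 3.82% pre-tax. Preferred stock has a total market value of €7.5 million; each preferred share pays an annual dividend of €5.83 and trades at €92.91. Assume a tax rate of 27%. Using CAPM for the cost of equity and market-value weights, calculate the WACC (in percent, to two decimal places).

Cost of equity via CAPM: Re = 1.3% + 0.57 × 6.01% = 4.7257%.
Cost of preferred: Rp = 5.83 / 92.91 = 6.2749%.
Market value of equity E = 74.61 × 1.45m = 108.1845m.
Total capital V = 108.1845 + 7.5 + 57.5 = 173.1845.
Equity: weight = 108.1845/173.1845 = 0.6247; cost = 4.7257%.
Preferred: weight = 7.5/173.1845 = 0.0433; cost = 6.2749%.
Term loan: weight = 57.5/173.1845 = 0.3320; after-tax cost = 3.82% × (1 − 27%) = 2.7886%.
WACC = 0.6247 × 4.7257% + 0.0433 × 6.2749% + 0.3320 × 2.7886% = 4.1496%.

4.15%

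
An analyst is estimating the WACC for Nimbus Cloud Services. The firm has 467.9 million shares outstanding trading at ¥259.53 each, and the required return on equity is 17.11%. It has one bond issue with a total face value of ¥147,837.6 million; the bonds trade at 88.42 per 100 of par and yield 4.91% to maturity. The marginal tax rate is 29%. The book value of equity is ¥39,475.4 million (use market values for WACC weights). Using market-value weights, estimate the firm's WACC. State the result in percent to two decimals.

Market value of equity E = 259.53 × 467.9m = 121434.087m. Market value of debt D = 147837.6m × 88.42/100 = 130718.00592m.
Total capital V = 121434.087 + 130718.00592 = 252152.09292.
Equity: weight = 121434.087/252152.09292 = 0.4816; cost = 17.11%.
Bonds outstanding: weight = 130718.00592/252152.09292 = 0.5184; after-tax cost = 4.91% × (1 − 29%) = 3.4861%.
WACC = 0.4816 × 17.1100% + 0.5184 × 3.4861% = 10.0472%.

10.05%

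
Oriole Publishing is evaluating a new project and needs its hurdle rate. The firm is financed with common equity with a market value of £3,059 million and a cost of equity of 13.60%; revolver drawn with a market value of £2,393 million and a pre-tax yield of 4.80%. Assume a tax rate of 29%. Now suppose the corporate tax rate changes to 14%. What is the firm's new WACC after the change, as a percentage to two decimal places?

After the change:
Total capital V = 3059 + 2393 = 5452.
Equity: weight = 3059/5452 = 0.5611; cost = 13.6%.
Revolver drawn: weight = 2393/5452 = 0.4389; after-tax cost = 4.8% × (1 − 14%) = 4.1280%.
WACC = 0.5611 × 13.6000% + 0.4389 × 4.1280% = 9.4425%.

9.44%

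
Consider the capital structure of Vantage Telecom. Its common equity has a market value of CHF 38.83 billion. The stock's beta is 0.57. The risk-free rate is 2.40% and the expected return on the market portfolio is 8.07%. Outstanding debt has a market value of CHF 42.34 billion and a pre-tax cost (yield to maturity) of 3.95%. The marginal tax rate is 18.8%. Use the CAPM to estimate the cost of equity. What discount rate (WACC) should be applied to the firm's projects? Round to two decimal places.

4.37%

Market risk premium = 8.07% − 2.4% = 5.67%.
Cost of equity via CAPM: Re = 2.4% + 0.57 × 5.67% = 5.6319%.
Total capital V = 38.83 + 42.34 = 81.17.
Equity: weight = 38.83/81.17 = 0.4784; cost = 5.6319%.
Debt: weight = 42.34/81.17 = 0.5216; after-tax cost = 3.95% × (1 − 18.8%) = 3.2074%.
WACC = 0.4784 × 5.6319% + 0.5216 × 3.2074% = 4.3672%.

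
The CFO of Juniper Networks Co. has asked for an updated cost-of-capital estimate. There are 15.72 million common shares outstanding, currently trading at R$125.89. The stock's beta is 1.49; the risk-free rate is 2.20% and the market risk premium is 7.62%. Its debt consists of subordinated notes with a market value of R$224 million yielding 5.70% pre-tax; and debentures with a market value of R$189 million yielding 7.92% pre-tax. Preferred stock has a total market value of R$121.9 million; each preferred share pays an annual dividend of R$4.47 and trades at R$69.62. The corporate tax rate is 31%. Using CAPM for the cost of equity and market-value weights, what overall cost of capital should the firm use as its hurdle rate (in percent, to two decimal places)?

Cost of equity via CAPM: Re = 2.2% + 1.49 × 7.62% = 13.5538%.
Cost of preferred: Rp = 4.47 / 69.62 = 6.4206%.
Market value of equity E = 125.89 × 15.72m = 1978.9908m.
Total capital V = 1978.9908 + 121.9 + 224 + 189 = 2513.8908.
Equity: weight = 1978.9908/2513.8908 = 0.7872; cost = 13.5538%.
Preferred: weight = 121.9/2513.8908 = 0.0485; cost = 6.4206%.
Subordinated notes: weight = 224/2513.8908 = 0.0891; after-tax cost = 5.7% × (1 − 31%) = 3.9330%.
Debentures: weight = 189/2513.8908 = 0.0752; after-tax cost = 7.92% × (1 − 31%) = 5.4648%.
WACC = 0.7872 × 13.5538% + 0.0485 × 6.4206% + 0.0891 × 3.9330% + 0.0752 × 5.4648% = 11.7425%.

11.74%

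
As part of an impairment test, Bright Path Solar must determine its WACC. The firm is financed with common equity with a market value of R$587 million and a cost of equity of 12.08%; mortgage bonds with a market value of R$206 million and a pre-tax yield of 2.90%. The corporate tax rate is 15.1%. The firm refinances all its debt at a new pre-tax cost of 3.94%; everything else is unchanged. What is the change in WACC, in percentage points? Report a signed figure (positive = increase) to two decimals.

Current WACC:
Total capital V = 587 + 206 = 793.
Equity: weight = 587/793 = 0.7402; cost = 12.08%.
Mortgage bonds: weight = 206/793 = 0.2598; after-tax cost = 2.9% × (1 − 15.1%) = 2.4621%.
WACC = 0.7402 × 12.0800% + 0.2598 × 2.4621% = 9.5815%.
After the change:
Total capital V = 587 + 206 = 793.
Equity: weight = 587/793 = 0.7402; cost = 12.08%.
Mortgage bonds: weight = 206/793 = 0.2598; after-tax cost = 3.94% × (1 − 15.1%) = 3.3451%.
WACC = 0.7402 × 12.0800% + 0.2598 × 3.3451% = 9.8109%.
Change in WACC = 9.8109% − 9.5815% = 0.2294 pp.

+0.23 pp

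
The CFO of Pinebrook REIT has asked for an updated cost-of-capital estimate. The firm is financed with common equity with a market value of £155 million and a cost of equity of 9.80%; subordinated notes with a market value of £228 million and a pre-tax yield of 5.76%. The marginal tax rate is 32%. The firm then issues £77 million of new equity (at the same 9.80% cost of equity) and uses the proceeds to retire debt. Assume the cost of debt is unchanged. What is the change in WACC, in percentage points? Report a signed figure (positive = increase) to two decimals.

Current WACC:
Total capital V = 155 + 228 = 383.
Equity: weight = 155/383 = 0.4047; cost = 9.8%.
Subordinated notes: weight = 228/383 = 0.5953; after-tax cost = 5.76% × (1 − 32%) = 3.9168%.
WACC = 0.4047 × 9.8000% + 0.5953 × 3.9168% = 6.2977%.
After the change:
Total capital V = 232 + 151 = 383.
Equity: weight = 232/383 = 0.6057; cost = 9.8%.
Subordinated notes: weight = 151/383 = 0.3943; after-tax cost = 5.76% × (1 − 32%) = 3.9168%.
WACC = 0.6057 × 9.8000% + 0.3943 × 3.9168% = 7.4805%.
Change in WACC = 7.4805% − 6.2977% = 1.1828 pp.

+1.18 pp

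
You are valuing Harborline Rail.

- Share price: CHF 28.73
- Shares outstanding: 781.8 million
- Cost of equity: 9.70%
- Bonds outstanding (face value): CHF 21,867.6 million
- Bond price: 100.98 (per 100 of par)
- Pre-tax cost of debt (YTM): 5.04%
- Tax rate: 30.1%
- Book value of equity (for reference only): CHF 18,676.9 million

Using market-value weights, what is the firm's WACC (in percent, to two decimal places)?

Market value of equity E = 28.73 × 781.8m = 22461.114m. Market value of debt D = 21867.6m × 100.98/100 = 22081.90248m.
Total capital V = 22461.114 + 22081.90248 = 44543.01648.
Equity: weight = 22461.114/44543.01648 = 0.5043; cost = 9.7%.
Bonds outstanding: weight = 22081.90248/44543.01648 = 0.4957; after-tax cost = 5.04% × (1 − 30.1%) = 3.5230%.
WACC = 0.5043 × 9.7000% + 0.4957 × 3.5230% = 6.6378%.

6.64%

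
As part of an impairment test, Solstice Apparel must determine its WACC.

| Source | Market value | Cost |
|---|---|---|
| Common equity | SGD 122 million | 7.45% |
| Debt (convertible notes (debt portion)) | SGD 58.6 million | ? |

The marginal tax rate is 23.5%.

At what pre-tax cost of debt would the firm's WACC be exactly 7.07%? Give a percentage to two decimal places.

Total capital V = 122 + 58.6 = 180.6.
Equity weight = 122/180.6 = 0.6755.
Convertible notes (debt portion) weight = 58.6/180.6 = 0.3245.
Equity contribution = 0.6755 × 7.45% = 5.0327%.
Remaining for debt = 7.07% − 5.0327% = 2.0373%.
Rd × (1 − 23.5%) × 0.3245 = 2.0373%  ⇒  Rd = 8.2077%.

8.21%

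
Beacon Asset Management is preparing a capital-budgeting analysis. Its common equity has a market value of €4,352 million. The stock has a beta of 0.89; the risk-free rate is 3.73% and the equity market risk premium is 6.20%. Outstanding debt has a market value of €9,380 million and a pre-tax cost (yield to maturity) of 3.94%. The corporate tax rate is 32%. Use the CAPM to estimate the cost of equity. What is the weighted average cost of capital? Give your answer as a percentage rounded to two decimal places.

Cost of equity via CAPM: Re = 3.73% + 0.89 × 6.2% = 9.2480%.
Total capital V = 4352 + 9380 = 13732.
Equity: weight = 4352/13732 = 0.3169; cost = 9.248%.
Debt: weight = 9380/13732 = 0.6831; after-tax cost = 3.94% × (1 − 32%) = 2.6792%.
WACC = 0.3169 × 9.2480% + 0.6831 × 2.6792% = 4.7610%.

4.76%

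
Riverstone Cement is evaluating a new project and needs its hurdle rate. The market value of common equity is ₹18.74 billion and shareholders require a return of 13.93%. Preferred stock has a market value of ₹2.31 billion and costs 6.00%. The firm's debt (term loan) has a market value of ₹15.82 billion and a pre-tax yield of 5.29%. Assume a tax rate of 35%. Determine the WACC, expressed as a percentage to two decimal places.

Total capital V = 18.74 + 2.31 + 15.82 = 36.87.
Equity: weight = 18.74/36.87 = 0.5083; cost = 13.93%.
Preferred: weight = 2.31/36.87 = 0.0627; cost = 6%.
Term loan: weight = 15.82/36.87 = 0.4291; after-tax cost = 5.29% × (1 − 35%) = 3.4385%.
WACC = 0.5083 × 13.9300% + 0.0627 × 6.0000% + 0.4291 × 3.4385% = 8.9315%.

8.93%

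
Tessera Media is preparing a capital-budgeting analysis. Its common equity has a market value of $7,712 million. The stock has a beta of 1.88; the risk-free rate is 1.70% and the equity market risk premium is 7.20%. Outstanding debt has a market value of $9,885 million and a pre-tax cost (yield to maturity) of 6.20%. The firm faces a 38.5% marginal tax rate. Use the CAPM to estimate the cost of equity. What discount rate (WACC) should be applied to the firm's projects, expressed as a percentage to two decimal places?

8.82%

Cost of equity via CAPM: Re = 1.7% + 1.88 × 7.2% = 15.2360%.
Total capital V = 7712 + 9885 = 17597.
Equity: weight = 7712/17597 = 0.4383; cost = 15.236%.
Debt: weight = 9885/17597 = 0.5617; after-tax cost = 6.2% × (1 − 38.5%) = 3.8130%.
WACC = 0.4383 × 15.2360% + 0.5617 × 3.8130% = 8.8192%.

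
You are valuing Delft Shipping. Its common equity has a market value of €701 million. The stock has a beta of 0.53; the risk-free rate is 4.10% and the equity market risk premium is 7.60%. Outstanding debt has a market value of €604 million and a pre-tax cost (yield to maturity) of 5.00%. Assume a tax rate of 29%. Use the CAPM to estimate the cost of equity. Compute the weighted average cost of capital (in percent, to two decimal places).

6.01%

Cost of equity via CAPM: Re = 4.1% + 0.53 × 7.6% = 8.1280%.
Total capital V = 701 + 604 = 1305.
Equity: weight = 701/1305 = 0.5372; cost = 8.128%.
Debt: weight = 604/1305 = 0.4628; after-tax cost = 5% × (1 − 29%) = 3.5500%.
WACC = 0.5372 × 8.1280% + 0.4628 × 3.5500% = 6.0091%.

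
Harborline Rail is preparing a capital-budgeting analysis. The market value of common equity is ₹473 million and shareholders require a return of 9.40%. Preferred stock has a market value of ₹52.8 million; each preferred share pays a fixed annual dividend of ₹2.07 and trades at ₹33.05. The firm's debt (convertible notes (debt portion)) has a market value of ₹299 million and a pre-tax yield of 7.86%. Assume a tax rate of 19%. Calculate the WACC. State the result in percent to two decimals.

Cost of preferred: Rp = 2.07 / 33.05 = 6.2632%.
Total capital V = 473 + 52.8 + 299 = 824.8.
Equity: weight = 473/824.8 = 0.5735; cost = 9.4%.
Preferred: weight = 52.8/824.8 = 0.0640; cost = 6.2632%.
Convertible notes (debt portion): weight = 299/824.8 = 0.3625; after-tax cost = 7.86% × (1 − 19%) = 6.3666%.
WACC = 0.5735 × 9.4000% + 0.0640 × 6.2632% + 0.3625 × 6.3666% = 8.0996%.

8.10%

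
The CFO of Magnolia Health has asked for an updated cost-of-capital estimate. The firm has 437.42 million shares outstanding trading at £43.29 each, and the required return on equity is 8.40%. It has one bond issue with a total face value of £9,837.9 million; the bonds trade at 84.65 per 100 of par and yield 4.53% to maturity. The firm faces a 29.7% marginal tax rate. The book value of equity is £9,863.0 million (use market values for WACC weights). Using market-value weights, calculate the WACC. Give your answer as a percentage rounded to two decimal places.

6.81%

Market value of equity E = 43.29 × 437.42m = 18935.9118m. Market value of debt D = 9837.9m × 84.65/100 = 8327.78235m.
Total capital V = 18935.9118 + 8327.78235 = 27263.69415.
Equity: weight = 18935.9118/27263.69415 = 0.6945; cost = 8.4%.
Bonds outstanding: weight = 8327.78235/27263.69415 = 0.3055; after-tax cost = 4.53% × (1 − 29.7%) = 3.1846%.
WACC = 0.6945 × 8.4000% + 0.3055 × 3.1846% = 6.8069%.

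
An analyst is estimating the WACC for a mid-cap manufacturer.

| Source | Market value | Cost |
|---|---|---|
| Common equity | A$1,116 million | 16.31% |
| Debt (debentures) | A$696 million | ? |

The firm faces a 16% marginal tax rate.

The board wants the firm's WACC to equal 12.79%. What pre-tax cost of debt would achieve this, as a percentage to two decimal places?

8.51%

Total capital V = 1116 + 696 = 1812.
Equity weight = 1116/1812 = 0.6159.
Debentures weight = 696/1812 = 0.3841.
Equity contribution = 0.6159 × 16.31% = 10.0452%.
Remaining for debt = 12.79% − 10.0452% = 2.7448%.
Rd × (1 − 16%) × 0.3841 = 2.7448%  ⇒  Rd = 8.5070%.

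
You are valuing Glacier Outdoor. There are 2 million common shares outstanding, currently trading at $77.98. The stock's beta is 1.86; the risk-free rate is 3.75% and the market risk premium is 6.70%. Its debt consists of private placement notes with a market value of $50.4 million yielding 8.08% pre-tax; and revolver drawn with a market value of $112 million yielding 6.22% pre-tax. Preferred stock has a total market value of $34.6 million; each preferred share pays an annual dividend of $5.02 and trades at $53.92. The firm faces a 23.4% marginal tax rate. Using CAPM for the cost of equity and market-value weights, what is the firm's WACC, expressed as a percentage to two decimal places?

10.47%

Cost of equity via CAPM: Re = 3.75% + 1.86 × 6.7% = 16.2120%.
Cost of preferred: Rp = 5.02 / 53.92 = 9.3101%.
Market value of equity E = 77.98 × 2m = 155.96m.
Total capital V = 155.96 + 34.6 + 50.4 + 112 = 352.96.
Equity: weight = 155.96/352.96 = 0.4419; cost = 16.212%.
Preferred: weight = 34.6/352.96 = 0.0980; cost = 9.3101%.
Private placement notes: weight = 50.4/352.96 = 0.1428; after-tax cost = 8.08% × (1 − 23.4%) = 6.1893%.
Revolver drawn: weight = 112/352.96 = 0.3173; after-tax cost = 6.22% × (1 − 23.4%) = 4.7645%.
WACC = 0.4419 × 16.2120% + 0.0980 × 9.3101% + 0.1428 × 6.1893% + 0.3173 × 4.7645% = 10.4718%.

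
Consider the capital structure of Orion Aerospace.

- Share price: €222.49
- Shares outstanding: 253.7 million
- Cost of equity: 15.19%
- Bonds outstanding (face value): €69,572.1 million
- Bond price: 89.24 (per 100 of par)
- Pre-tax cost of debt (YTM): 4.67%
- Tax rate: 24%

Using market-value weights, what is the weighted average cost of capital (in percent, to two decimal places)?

Market value of equity E = 222.49 × 253.7m = 56445.713m. Market value of debt D = 69572.1m × 89.24/100 = 62086.14204m.
Total capital V = 56445.713 + 62086.14204 = 118531.85504.
Equity: weight = 56445.713/118531.85504 = 0.4762; cost = 15.19%.
Bonds outstanding: weight = 62086.14204/118531.85504 = 0.5238; after-tax cost = 4.67% × (1 − 24%) = 3.5492%.
WACC = 0.4762 × 15.1900% + 0.5238 × 3.5492% = 9.0926%.

9.09%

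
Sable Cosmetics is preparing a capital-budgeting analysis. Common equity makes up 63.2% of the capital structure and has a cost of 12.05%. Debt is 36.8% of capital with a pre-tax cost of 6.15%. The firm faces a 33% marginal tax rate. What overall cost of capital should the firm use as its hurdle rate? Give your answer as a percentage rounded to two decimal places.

After-tax cost of debt = 6.15% × (1 − 33%) = 4.1205%.
WACC = 0.632 × 12.0500% + 0.368 × 4.1205% = 9.1319%.

9.13%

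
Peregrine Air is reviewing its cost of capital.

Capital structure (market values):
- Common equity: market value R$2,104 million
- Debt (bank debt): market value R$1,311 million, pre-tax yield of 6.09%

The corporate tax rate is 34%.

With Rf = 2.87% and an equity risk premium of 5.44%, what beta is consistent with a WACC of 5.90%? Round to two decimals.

Total capital V = 2104 + 1311 = 3415.
Equity weight = 2104/3415 = 0.6161.
Bank debt weight = 1311/3415 = 0.3839.
Debt contribution = 0.3839 × 6.09% × (1 − 34%) = 1.5430%.
Required equity contribution = 5.9% − 1.5430% = 4.3570%  ⇒  Re = 7.0718%.
CAPM: 7.0718% = 2.87% + β × 5.44%  ⇒  β = 0.7724.

0.77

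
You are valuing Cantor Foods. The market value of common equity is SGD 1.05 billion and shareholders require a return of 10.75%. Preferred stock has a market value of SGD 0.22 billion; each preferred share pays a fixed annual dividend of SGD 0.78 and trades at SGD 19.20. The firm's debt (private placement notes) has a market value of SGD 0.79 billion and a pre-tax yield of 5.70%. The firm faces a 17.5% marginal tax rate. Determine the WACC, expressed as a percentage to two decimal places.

7.72%

Cost of preferred: Rp = 0.78 / 19.2 = 4.0625%.
Total capital V = 1.05 + 0.22 + 0.79 = 2.06.
Equity: weight = 1.05/2.06 = 0.5097; cost = 10.75%.
Preferred: weight = 0.22/2.06 = 0.1068; cost = 4.0625%.
Private placement notes: weight = 0.79/2.06 = 0.3835; after-tax cost = 5.7% × (1 − 17.5%) = 4.7025%.
WACC = 0.5097 × 10.7500% + 0.1068 × 4.0625% + 0.3835 × 4.7025% = 7.7166%.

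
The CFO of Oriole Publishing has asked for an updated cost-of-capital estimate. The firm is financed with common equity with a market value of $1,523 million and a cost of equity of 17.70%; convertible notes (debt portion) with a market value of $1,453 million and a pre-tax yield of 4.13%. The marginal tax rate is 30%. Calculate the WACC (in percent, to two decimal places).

Total capital V = 1523 + 1453 = 2976.
Equity: weight = 1523/2976 = 0.5118; cost = 17.7%.
Convertible notes (debt portion): weight = 1453/2976 = 0.4882; after-tax cost = 4.13% × (1 − 30%) = 2.8910%.
WACC = 0.5118 × 17.7000% + 0.4882 × 2.8910% = 10.4697%.

10.47%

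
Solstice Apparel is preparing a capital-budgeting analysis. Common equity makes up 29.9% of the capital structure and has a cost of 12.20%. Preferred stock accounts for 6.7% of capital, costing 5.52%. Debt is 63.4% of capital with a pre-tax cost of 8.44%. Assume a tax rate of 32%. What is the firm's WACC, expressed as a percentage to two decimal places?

7.66%

After-tax cost of debt = 8.44% × (1 − 32%) = 5.7392%.
WACC = 0.299 × 12.2000% + 0.067 × 5.5200% + 0.634 × 5.7392% = 7.6563%.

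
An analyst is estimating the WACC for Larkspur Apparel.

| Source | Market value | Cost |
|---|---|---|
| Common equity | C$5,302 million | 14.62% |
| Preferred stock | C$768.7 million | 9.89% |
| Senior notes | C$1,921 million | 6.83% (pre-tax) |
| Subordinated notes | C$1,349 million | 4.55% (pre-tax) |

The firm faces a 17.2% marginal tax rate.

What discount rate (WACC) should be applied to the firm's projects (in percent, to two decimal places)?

10.82%

Total capital V = 5302 + 768.7 + 1921 + 1349 = 9340.7.
Equity: weight = 5302/9340.7 = 0.5676; cost = 14.62%.
Preferred: weight = 768.7/9340.7 = 0.0823; cost = 9.89%.
Senior notes: weight = 1921/9340.7 = 0.2057; after-tax cost = 6.83% × (1 − 17.2%) = 5.6552%.
Subordinated notes: weight = 1349/9340.7 = 0.1444; after-tax cost = 4.55% × (1 − 17.2%) = 3.7674%.
WACC = 0.5676 × 14.6200% + 0.0823 × 9.8900% + 0.2057 × 5.6552% + 0.1444 × 3.7674% = 10.8197%.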